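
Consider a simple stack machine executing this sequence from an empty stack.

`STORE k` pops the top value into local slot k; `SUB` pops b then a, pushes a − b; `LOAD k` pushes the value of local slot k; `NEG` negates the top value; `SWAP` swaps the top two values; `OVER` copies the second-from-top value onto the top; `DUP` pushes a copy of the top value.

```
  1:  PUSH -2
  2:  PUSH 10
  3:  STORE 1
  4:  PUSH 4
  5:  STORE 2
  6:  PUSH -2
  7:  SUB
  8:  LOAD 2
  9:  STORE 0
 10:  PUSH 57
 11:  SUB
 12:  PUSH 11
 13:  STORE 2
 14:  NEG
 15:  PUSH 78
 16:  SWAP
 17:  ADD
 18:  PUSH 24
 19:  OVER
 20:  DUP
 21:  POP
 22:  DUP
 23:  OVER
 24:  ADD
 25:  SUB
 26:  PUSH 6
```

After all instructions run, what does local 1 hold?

10

PUSH -2 : [-2]
PUSH 10 : [-2, 10]
STORE 1 : [-2]
PUSH 4  : [-2, 4]
STORE 2 : [-2]
PUSH -2 : [-2, -2]
SUB     : [0]
LOAD 2  : [0, 4]
STORE 0 : [0]
PUSH 57 : [0, 57]
SUB     : [-57]
PUSH 11 : [-57, 11]
STORE 2 : [-57]
NEG     : [57]
PUSH 78 : [57, 78]
SWAP    : [78, 57]
ADD     : [135]
PUSH 24 : [135, 24]
OVER    : [135, 24, 135]
DUP     : [135, 24, 135, 135]
POP     : [135, 24, 135]
DUP     : [135, 24, 135, 135]
OVER    : [135, 24, 135, 135, 135]
ADD     : [135, 24, 135, 270]
SUB     : [135, 24, -135]
PUSH 6  : [135, 24, -135, 6]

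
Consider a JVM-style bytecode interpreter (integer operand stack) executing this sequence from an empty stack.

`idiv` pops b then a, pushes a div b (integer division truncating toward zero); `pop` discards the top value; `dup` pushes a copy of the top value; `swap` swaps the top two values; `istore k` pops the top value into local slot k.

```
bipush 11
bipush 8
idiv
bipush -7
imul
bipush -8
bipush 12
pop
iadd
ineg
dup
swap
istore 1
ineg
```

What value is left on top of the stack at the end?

-15

bipush 11  11
bipush 8   11 8
idiv       1
bipush -7  1 -7
imul       -7
bipush -8  -7 -8
bipush 12  -7 -8 12
pop        -7 -8
iadd       -15
ineg       15
dup        15 15
swap       15 15
istore 1   15
ineg       -15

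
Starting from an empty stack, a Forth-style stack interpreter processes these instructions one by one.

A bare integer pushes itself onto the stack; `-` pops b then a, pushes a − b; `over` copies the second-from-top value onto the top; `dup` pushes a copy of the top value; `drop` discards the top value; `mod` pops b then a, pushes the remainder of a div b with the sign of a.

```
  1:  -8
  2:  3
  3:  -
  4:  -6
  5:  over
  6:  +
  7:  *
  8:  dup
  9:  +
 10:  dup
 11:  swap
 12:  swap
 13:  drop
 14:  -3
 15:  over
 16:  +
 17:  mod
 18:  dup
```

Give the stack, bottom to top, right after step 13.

[374]

-8   -> [-8]
3    -> [-8, 3]
-    -> [-11]
-6   -> [-11, -6]
over -> [-11, -6, -11]
+    -> [-11, -17]
*    -> [187]
dup  -> [187, 187]
+    -> [374]
dup  -> [374, 374]
swap -> [374, 374]
swap -> [374, 374]
drop -> [374]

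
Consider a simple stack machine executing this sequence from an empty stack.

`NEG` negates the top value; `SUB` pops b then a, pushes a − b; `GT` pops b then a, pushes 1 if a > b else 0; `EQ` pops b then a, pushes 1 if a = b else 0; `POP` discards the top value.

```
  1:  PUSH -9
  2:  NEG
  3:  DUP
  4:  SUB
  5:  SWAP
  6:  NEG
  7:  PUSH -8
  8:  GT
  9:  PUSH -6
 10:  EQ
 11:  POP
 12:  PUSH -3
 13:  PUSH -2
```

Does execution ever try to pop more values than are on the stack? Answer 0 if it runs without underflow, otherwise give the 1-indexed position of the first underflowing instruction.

PUSH -9 -> [-9]
NEG     -> [9]
DUP     -> [9, 9]
SUB     -> [0]
SWAP  — needs 2 operands, stack has 1 → underflow

5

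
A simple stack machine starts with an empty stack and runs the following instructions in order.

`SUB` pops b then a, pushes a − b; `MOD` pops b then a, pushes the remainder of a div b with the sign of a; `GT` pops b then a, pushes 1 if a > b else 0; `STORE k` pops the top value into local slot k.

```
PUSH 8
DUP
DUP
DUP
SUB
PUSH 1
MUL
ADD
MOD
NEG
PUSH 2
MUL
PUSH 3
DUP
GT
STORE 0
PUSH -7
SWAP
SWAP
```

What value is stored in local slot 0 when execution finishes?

0

PUSH 8  : 8
DUP     : 8 8
DUP     : 8 8 8
DUP     : 8 8 8 8
SUB     : 8 8 0
PUSH 1  : 8 8 0 1
MUL     : 8 8 0
ADD     : 8 8
MOD     : 0
NEG     : 0
PUSH 2  : 0 2
MUL     : 0
PUSH 3  : 0 3
DUP     : 0 3 3
GT      : 0 0
STORE 0 : 0
PUSH -7 : 0 -7
SWAP    : -7 0
SWAP    : 0 -7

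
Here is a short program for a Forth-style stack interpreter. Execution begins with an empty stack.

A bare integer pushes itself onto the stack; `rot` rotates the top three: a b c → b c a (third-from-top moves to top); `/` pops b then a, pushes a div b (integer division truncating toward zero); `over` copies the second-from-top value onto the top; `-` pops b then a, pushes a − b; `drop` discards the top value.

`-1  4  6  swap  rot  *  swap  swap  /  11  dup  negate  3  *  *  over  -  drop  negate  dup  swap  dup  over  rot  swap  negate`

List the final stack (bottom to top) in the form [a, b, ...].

[1, 1, 1, -1]

-1     -> [-1]
4      -> [-1, 4]
6      -> [-1, 4, 6]
swap   -> [-1, 6, 4]
rot    -> [6, 4, -1]
*      -> [6, -4]
swap   -> [-4, 6]
swap   -> [6, -4]
/      -> [-1]
11     -> [-1, 11]
dup    -> [-1, 11, 11]
negate -> [-1, 11, -11]
3      -> [-1, 11, -11, 3]
*      -> [-1, 11, -33]
*      -> [-1, -363]
over   -> [-1, -363, -1]
-      -> [-1, -362]
drop   -> [-1]
negate -> [1]
dup    -> [1, 1]
swap   -> [1, 1]
dup    -> [1, 1, 1]
over   -> [1, 1, 1, 1]
rot    -> [1, 1, 1, 1]
swap   -> [1, 1, 1, 1]
negate -> [1, 1, 1, -1]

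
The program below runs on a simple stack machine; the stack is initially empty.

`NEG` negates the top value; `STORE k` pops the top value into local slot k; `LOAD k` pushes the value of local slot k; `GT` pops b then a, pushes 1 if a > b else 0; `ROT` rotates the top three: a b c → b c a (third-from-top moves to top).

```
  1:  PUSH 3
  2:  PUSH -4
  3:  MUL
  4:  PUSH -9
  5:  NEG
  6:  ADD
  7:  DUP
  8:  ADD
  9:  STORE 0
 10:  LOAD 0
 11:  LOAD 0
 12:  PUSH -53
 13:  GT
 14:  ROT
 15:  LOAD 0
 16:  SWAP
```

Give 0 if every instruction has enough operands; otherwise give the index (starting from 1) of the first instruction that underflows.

14

PUSH 3   : 3
PUSH -4  : 3 -4
MUL      : -12
PUSH -9  : -12 -9
NEG      : -12 9
ADD      : -3
DUP      : -3 -3
ADD      : -6
STORE 0  : (empty)
LOAD 0   : -6
LOAD 0   : -6 -6
PUSH -53 : -6 -6 -53
GT       : -6 1
ROT  — needs 3 operands, stack has 2 → underflow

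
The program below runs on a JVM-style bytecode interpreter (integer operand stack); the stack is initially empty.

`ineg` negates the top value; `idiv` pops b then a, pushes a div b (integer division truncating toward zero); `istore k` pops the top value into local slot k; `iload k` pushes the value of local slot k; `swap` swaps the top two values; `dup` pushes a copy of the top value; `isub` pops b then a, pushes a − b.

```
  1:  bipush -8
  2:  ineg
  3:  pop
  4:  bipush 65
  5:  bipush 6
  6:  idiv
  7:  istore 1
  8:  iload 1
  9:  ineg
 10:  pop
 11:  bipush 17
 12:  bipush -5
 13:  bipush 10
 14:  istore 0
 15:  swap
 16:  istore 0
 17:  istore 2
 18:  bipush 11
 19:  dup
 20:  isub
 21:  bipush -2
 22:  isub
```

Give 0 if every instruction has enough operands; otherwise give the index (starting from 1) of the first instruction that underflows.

bipush -8  -8
ineg       8
pop        (empty)
bipush 65  65
bipush 6   65 6
idiv       10
istore 1   (empty)
iload 1    10
ineg       -10
pop        (empty)
bipush 17  17
bipush -5  17 -5
bipush 10  17 -5 10
istore 0   17 -5
swap       -5 17
istore 0   -5
istore 2   (empty)
bipush 11  11
dup        11 11
isub       0
bipush -2  0 -2
isub       2

0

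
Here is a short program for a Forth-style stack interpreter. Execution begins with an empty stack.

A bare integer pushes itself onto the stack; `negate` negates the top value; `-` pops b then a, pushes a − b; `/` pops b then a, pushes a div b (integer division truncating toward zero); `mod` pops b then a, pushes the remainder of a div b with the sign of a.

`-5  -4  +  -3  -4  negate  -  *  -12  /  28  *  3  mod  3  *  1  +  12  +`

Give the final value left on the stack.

7

-5     → [-5]
-4     → [-5, -4]
+      → [-9]
-3     → [-9, -3]
-4     → [-9, -3, -4]
negate → [-9, -3, 4]
-      → [-9, -7]
*      → [63]
-12    → [63, -12]
/      → [-5]
28     → [-5, 28]
*      → [-140]
3      → [-140, 3]
mod    → [-2]
3      → [-2, 3]
*      → [-6]
1      → [-6, 1]
+      → [-5]
12     → [-5, 12]
+      → [7]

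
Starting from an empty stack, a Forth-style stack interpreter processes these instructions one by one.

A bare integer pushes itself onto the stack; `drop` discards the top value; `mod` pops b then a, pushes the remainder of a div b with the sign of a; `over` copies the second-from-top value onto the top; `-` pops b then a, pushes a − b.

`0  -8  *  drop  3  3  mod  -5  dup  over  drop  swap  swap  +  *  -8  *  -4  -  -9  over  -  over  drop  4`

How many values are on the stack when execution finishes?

3

0    → [0]
-8   → [0, -8]
*    → [0]
drop → []
3    → [3]
3    → [3, 3]
mod  → [0]
-5   → [0, -5]
dup  → [0, -5, -5]
over → [0, -5, -5, -5]
drop → [0, -5, -5]
swap → [0, -5, -5]
swap → [0, -5, -5]
+    → [0, -10]
*    → [0]
-8   → [0, -8]
*    → [0]
-4   → [0, -4]
-    → [4]
-9   → [4, -9]
over → [4, -9, 4]
-    → [4, -13]
over → [4, -13, 4]
drop → [4, -13]
4    → [4, -13, 4]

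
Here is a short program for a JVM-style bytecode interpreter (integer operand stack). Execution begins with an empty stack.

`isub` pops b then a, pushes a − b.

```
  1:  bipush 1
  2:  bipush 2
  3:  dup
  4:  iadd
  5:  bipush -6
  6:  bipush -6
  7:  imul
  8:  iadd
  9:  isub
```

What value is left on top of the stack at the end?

-39

bipush 1  : 1
bipush 2  : 1 2
dup       : 1 2 2
iadd      : 1 4
bipush -6 : 1 4 -6
bipush -6 : 1 4 -6 -6
imul      : 1 4 36
iadd      : 1 40
isub      : -39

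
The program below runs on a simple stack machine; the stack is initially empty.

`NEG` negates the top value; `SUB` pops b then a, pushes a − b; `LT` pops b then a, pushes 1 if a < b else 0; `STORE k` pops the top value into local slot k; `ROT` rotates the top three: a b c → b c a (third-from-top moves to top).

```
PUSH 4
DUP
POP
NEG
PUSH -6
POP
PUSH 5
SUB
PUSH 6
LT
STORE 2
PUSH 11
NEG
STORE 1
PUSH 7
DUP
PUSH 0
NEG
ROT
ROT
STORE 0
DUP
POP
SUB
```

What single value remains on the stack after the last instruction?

PUSH 4  → [4]
DUP     → [4, 4]
POP     → [4]
NEG     → [-4]
PUSH -6 → [-4, -6]
POP     → [-4]
PUSH 5  → [-4, 5]
SUB     → [-9]
PUSH 6  → [-9, 6]
LT      → [1]
STORE 2 → []
PUSH 11 → [11]
NEG     → [-11]
STORE 1 → []
PUSH 7  → [7]
DUP     → [7, 7]
PUSH 0  → [7, 7, 0]
NEG     → [7, 7, 0]
ROT     → [7, 0, 7]
ROT     → [0, 7, 7]
STORE 0 → [0, 7]
DUP     → [0, 7, 7]
POP     → [0, 7]
SUB     → [-7]

-7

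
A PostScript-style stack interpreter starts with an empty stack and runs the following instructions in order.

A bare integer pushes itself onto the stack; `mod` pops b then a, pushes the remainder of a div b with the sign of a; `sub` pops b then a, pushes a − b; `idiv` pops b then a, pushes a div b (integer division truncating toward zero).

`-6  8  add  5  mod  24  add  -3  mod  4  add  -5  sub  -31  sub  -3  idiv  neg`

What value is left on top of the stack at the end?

14

-6   → [-6]
8    → [-6, 8]
add  → [2]
5    → [2, 5]
mod  → [2]
24   → [2, 24]
add  → [26]
-3   → [26, -3]
mod  → [2]
4    → [2, 4]
add  → [6]
-5   → [6, -5]
sub  → [11]
-31  → [11, -31]
sub  → [42]
-3   → [42, -3]
idiv → [-14]
neg  → [14]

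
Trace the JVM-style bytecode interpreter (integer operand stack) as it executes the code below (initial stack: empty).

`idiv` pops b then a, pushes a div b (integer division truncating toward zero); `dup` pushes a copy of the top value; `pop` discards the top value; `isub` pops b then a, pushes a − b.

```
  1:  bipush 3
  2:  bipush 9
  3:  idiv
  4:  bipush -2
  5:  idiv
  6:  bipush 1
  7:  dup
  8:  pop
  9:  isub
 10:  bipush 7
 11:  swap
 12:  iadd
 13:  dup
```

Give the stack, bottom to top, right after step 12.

[6]

bipush 3  : 3
bipush 9  : 3 9
idiv      : 0
bipush -2 : 0 -2
idiv      : 0
bipush 1  : 0 1
dup       : 0 1 1
pop       : 0 1
isub      : -1
bipush 7  : -1 7
swap      : 7 -1
iadd      : 6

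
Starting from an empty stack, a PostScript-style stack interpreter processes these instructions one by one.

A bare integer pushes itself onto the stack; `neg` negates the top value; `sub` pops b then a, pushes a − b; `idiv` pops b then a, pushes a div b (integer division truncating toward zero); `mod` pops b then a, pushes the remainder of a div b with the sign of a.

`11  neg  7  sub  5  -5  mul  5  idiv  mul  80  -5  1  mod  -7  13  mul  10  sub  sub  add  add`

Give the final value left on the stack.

11   : [11]
neg  : [-11]
7    : [-11, 7]
sub  : [-18]
5    : [-18, 5]
-5   : [-18, 5, -5]
mul  : [-18, -25]
5    : [-18, -25, 5]
idiv : [-18, -5]
mul  : [90]
80   : [90, 80]
-5   : [90, 80, -5]
1    : [90, 80, -5, 1]
mod  : [90, 80, 0]
-7   : [90, 80, 0, -7]
13   : [90, 80, 0, -7, 13]
mul  : [90, 80, 0, -91]
10   : [90, 80, 0, -91, 10]
sub  : [90, 80, 0, -101]
sub  : [90, 80, 101]
add  : [90, 181]
add  : [271]

271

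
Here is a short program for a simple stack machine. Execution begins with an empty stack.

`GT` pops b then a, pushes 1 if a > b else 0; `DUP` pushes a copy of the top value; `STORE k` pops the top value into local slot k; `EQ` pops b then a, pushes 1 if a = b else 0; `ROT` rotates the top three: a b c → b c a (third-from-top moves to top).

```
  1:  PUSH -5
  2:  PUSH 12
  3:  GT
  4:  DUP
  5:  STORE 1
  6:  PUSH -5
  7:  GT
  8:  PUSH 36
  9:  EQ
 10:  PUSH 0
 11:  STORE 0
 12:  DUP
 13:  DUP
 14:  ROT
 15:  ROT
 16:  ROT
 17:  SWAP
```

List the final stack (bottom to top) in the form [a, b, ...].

PUSH -5 : -5
PUSH 12 : -5 12
GT      : 0
DUP     : 0 0
STORE 1 : 0
PUSH -5 : 0 -5
GT      : 1
PUSH 36 : 1 36
EQ      : 0
PUSH 0  : 0 0
STORE 0 : 0
DUP     : 0 0
DUP     : 0 0 0
ROT     : 0 0 0
ROT     : 0 0 0
ROT     : 0 0 0
SWAP    : 0 0 0

[0, 0, 0]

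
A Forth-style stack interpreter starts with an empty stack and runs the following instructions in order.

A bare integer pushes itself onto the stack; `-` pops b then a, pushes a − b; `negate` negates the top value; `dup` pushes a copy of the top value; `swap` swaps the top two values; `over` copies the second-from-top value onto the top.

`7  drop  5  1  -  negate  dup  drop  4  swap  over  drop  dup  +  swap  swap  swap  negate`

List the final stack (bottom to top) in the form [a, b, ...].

7       7
drop    (empty)
5       5
1       5 1
-       4
negate  -4
dup     -4 -4
drop    -4
4       -4 4
swap    4 -4
over    4 -4 4
drop    4 -4
dup     4 -4 -4
+       4 -8
swap    -8 4
swap    4 -8
swap    -8 4
negate  -8 -4

[-8, -4]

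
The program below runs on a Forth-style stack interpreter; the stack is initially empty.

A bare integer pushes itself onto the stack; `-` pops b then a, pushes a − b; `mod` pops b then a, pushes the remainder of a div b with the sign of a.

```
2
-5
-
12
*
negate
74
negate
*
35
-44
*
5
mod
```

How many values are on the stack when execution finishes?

2      → [2]
-5     → [2, -5]
-      → [7]
12     → [7, 12]
*      → [84]
negate → [-84]
74     → [-84, 74]
negate → [-84, -74]
*      → [6216]
35     → [6216, 35]
-44    → [6216, 35, -44]
*      → [6216, -1540]
5      → [6216, -1540, 5]
mod    → [6216, 0]

2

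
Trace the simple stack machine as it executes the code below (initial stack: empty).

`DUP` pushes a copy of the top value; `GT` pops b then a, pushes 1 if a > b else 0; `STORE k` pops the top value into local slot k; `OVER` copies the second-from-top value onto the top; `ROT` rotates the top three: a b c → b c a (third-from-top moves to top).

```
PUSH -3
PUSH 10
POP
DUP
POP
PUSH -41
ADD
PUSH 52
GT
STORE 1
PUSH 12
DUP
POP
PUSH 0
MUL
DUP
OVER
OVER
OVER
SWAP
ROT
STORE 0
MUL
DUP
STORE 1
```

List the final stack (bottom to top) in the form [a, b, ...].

PUSH -3  → [-3]
PUSH 10  → [-3, 10]
POP      → [-3]
DUP      → [-3, -3]
POP      → [-3]
PUSH -41 → [-3, -41]
ADD      → [-44]
PUSH 52  → [-44, 52]
GT       → [0]
STORE 1  → []
PUSH 12  → [12]
DUP      → [12, 12]
POP      → [12]
PUSH 0   → [12, 0]
MUL      → [0]
DUP      → [0, 0]
OVER     → [0, 0, 0]
OVER     → [0, 0, 0, 0]
OVER     → [0, 0, 0, 0, 0]
SWAP     → [0, 0, 0, 0, 0]
ROT      → [0, 0, 0, 0, 0]
STORE 0  → [0, 0, 0, 0]
MUL      → [0, 0, 0]
DUP      → [0, 0, 0, 0]
STORE 1  → [0, 0, 0]

[0, 0, 0]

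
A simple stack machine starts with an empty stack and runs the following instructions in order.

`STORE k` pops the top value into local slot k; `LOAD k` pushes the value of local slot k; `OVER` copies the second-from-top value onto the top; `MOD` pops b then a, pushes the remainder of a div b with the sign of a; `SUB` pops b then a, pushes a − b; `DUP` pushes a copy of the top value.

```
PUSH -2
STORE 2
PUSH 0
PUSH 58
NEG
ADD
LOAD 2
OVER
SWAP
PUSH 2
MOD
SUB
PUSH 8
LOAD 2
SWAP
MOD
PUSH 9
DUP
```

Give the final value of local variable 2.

PUSH -2 -> [-2]
STORE 2 -> []
PUSH 0  -> [0]
PUSH 58 -> [0, 58]
NEG     -> [0, -58]
ADD     -> [-58]
LOAD 2  -> [-58, -2]
OVER    -> [-58, -2, -58]
SWAP    -> [-58, -58, -2]
PUSH 2  -> [-58, -58, -2, 2]
MOD     -> [-58, -58, 0]
SUB     -> [-58, -58]
PUSH 8  -> [-58, -58, 8]
LOAD 2  -> [-58, -58, 8, -2]
SWAP    -> [-58, -58, -2, 8]
MOD     -> [-58, -58, -2]
PUSH 9  -> [-58, -58, -2, 9]
DUP     -> [-58, -58, -2, 9, 9]

-2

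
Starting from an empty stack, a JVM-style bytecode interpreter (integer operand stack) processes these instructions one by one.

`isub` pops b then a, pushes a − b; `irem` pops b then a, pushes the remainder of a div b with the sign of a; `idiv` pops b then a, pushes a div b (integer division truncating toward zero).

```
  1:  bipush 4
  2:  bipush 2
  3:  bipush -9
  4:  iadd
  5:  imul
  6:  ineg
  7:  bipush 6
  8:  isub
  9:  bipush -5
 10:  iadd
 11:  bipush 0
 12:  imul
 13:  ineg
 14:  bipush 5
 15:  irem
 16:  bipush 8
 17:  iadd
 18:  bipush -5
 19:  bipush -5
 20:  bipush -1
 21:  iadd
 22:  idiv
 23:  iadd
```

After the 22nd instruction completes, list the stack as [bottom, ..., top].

bipush 4  : 4
bipush 2  : 4 2
bipush -9 : 4 2 -9
iadd      : 4 -7
imul      : -28
ineg      : 28
bipush 6  : 28 6
isub      : 22
bipush -5 : 22 -5
iadd      : 17
bipush 0  : 17 0
imul      : 0
ineg      : 0
bipush 5  : 0 5
irem      : 0
bipush 8  : 0 8
iadd      : 8
bipush -5 : 8 -5
bipush -5 : 8 -5 -5
bipush -1 : 8 -5 -5 -1
iadd      : 8 -5 -6
idiv      : 8 0

[8, 0]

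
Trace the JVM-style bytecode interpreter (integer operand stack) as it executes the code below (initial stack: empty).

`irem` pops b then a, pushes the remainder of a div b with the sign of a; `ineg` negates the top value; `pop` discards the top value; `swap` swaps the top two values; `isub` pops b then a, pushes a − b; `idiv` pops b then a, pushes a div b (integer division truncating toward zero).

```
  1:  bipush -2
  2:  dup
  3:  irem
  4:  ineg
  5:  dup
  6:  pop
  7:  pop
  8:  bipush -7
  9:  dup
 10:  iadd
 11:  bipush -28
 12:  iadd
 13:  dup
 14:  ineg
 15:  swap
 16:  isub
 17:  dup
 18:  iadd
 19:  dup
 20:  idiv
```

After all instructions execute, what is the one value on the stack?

1

bipush -2  → -2
dup        → -2 -2
irem       → 0
ineg       → 0
dup        → 0 0
pop        → 0
pop        → (empty)
bipush -7  → -7
dup        → -7 -7
iadd       → -14
bipush -28 → -14 -28
iadd       → -42
dup        → -42 -42
ineg       → -42 42
swap       → 42 -42
isub       → 84
dup        → 84 84
iadd       → 168
dup        → 168 168
idiv       → 1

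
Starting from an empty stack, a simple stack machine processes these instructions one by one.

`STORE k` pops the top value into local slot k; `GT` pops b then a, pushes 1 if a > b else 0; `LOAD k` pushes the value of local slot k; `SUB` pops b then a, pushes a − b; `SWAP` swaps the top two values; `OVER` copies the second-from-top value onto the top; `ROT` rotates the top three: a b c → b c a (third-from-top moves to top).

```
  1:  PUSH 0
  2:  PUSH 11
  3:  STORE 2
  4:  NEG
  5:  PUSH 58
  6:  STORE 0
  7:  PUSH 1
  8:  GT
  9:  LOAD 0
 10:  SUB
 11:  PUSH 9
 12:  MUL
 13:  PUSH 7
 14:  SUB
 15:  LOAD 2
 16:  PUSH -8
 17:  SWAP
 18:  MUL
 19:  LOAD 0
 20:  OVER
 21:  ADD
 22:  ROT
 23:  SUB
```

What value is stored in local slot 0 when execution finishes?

58

PUSH 0   0
PUSH 11  0 11
STORE 2  0
NEG      0
PUSH 58  0 58
STORE 0  0
PUSH 1   0 1
GT       0
LOAD 0   0 58
SUB      -58
PUSH 9   -58 9
MUL      -522
PUSH 7   -522 7
SUB      -529
LOAD 2   -529 11
PUSH -8  -529 11 -8
SWAP     -529 -8 11
MUL      -529 -88
LOAD 0   -529 -88 58
OVER     -529 -88 58 -88
ADD      -529 -88 -30
ROT      -88 -30 -529
SUB      -88 499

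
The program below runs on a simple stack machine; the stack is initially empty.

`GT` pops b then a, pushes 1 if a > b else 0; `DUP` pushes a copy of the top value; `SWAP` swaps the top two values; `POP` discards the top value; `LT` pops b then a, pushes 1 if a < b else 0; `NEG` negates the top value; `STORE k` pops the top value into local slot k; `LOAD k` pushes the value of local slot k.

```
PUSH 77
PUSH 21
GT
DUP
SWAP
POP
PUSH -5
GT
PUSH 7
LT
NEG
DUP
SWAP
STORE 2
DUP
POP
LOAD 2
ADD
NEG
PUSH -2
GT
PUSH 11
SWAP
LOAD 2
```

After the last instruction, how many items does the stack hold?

3

PUSH 77 -> [77]
PUSH 21 -> [77, 21]
GT      -> [1]
DUP     -> [1, 1]
SWAP    -> [1, 1]
POP     -> [1]
PUSH -5 -> [1, -5]
GT      -> [1]
PUSH 7  -> [1, 7]
LT      -> [1]
NEG     -> [-1]
DUP     -> [-1, -1]
SWAP    -> [-1, -1]
STORE 2 -> [-1]
DUP     -> [-1, -1]
POP     -> [-1]
LOAD 2  -> [-1, -1]
ADD     -> [-2]
NEG     -> [2]
PUSH -2 -> [2, -2]
GT      -> [1]
PUSH 11 -> [1, 11]
SWAP    -> [11, 1]
LOAD 2  -> [11, 1, -1]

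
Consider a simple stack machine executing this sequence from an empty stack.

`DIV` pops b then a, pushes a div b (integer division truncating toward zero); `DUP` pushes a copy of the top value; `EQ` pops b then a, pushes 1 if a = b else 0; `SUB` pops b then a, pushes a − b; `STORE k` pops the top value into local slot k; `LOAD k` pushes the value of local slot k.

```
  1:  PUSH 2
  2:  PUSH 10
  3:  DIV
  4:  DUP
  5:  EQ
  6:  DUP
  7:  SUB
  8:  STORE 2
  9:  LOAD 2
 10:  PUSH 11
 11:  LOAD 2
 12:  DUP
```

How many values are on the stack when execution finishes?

4

PUSH 2   [2]
PUSH 10  [2, 10]
DIV      [0]
DUP      [0, 0]
EQ       [1]
DUP      [1, 1]
SUB      [0]
STORE 2  []
LOAD 2   [0]
PUSH 11  [0, 11]
LOAD 2   [0, 11, 0]
DUP      [0, 11, 0, 0]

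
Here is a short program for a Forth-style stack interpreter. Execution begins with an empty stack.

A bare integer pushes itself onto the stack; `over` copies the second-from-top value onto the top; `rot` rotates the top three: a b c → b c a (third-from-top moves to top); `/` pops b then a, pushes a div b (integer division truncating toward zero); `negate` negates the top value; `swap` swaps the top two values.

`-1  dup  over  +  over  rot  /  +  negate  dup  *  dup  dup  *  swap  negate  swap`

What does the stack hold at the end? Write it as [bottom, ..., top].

[-1, 1]

-1     -> [-1]
dup    -> [-1, -1]
over   -> [-1, -1, -1]
+      -> [-1, -2]
over   -> [-1, -2, -1]
rot    -> [-2, -1, -1]
/      -> [-2, 1]
+      -> [-1]
negate -> [1]
dup    -> [1, 1]
*      -> [1]
dup    -> [1, 1]
dup    -> [1, 1, 1]
*      -> [1, 1]
swap   -> [1, 1]
negate -> [1, -1]
swap   -> [-1, 1]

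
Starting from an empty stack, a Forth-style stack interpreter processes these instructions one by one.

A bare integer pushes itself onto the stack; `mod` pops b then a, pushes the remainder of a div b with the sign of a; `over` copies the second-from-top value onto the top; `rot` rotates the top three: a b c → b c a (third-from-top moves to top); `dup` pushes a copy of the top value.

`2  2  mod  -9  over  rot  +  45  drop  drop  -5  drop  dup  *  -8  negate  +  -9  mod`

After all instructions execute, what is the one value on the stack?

8

2      -> [2]
2      -> [2, 2]
mod    -> [0]
-9     -> [0, -9]
over   -> [0, -9, 0]
rot    -> [-9, 0, 0]
+      -> [-9, 0]
45     -> [-9, 0, 45]
drop   -> [-9, 0]
drop   -> [-9]
-5     -> [-9, -5]
drop   -> [-9]
dup    -> [-9, -9]
*      -> [81]
-8     -> [81, -8]
negate -> [81, 8]
+      -> [89]
-9     -> [89, -9]
mod    -> [8]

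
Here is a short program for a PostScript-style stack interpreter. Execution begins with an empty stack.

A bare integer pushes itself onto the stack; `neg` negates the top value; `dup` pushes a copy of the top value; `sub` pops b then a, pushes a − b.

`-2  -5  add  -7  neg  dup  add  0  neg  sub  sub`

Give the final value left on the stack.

-21

-2   -2
-5   -2 -5
add  -7
-7   -7 -7
neg  -7 7
dup  -7 7 7
add  -7 14
0    -7 14 0
neg  -7 14 0
sub  -7 14
sub  -21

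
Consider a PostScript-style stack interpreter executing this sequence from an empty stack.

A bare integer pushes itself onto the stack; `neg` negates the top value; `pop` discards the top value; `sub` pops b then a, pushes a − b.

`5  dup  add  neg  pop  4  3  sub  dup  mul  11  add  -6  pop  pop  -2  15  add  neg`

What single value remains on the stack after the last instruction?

-13

5   -> 5
dup -> 5 5
add -> 10
neg -> -10
pop -> (empty)
4   -> 4
3   -> 4 3
sub -> 1
dup -> 1 1
mul -> 1
11  -> 1 11
add -> 12
-6  -> 12 -6
pop -> 12
pop -> (empty)
-2  -> -2
15  -> -2 15
add -> 13
neg -> -13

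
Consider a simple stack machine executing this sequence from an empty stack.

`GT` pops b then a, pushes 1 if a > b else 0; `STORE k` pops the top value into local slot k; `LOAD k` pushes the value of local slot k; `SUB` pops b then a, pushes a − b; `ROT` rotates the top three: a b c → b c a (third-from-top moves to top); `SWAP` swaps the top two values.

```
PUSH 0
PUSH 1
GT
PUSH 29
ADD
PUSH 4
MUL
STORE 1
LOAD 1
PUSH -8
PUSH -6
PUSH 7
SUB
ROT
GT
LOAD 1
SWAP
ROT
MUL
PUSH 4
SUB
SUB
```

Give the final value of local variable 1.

116

PUSH 0  -> [0]
PUSH 1  -> [0, 1]
GT      -> [0]
PUSH 29 -> [0, 29]
ADD     -> [29]
PUSH 4  -> [29, 4]
MUL     -> [116]
STORE 1 -> []
LOAD 1  -> [116]
PUSH -8 -> [116, -8]
PUSH -6 -> [116, -8, -6]
PUSH 7  -> [116, -8, -6, 7]
SUB     -> [116, -8, -13]
ROT     -> [-8, -13, 116]
GT      -> [-8, 0]
LOAD 1  -> [-8, 0, 116]
SWAP    -> [-8, 116, 0]
ROT     -> [116, 0, -8]
MUL     -> [116, 0]
PUSH 4  -> [116, 0, 4]
SUB     -> [116, -4]
SUB     -> [120]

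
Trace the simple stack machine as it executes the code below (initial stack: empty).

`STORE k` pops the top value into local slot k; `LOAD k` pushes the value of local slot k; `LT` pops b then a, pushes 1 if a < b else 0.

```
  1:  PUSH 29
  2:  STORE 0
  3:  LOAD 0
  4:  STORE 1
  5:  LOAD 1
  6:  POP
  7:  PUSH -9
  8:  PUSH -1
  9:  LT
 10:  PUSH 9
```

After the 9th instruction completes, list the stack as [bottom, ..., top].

[1]

PUSH 29 -> 29
STORE 0 -> (empty)
LOAD 0  -> 29
STORE 1 -> (empty)
LOAD 1  -> 29
POP     -> (empty)
PUSH -9 -> -9
PUSH -1 -> -9 -1
LT      -> 1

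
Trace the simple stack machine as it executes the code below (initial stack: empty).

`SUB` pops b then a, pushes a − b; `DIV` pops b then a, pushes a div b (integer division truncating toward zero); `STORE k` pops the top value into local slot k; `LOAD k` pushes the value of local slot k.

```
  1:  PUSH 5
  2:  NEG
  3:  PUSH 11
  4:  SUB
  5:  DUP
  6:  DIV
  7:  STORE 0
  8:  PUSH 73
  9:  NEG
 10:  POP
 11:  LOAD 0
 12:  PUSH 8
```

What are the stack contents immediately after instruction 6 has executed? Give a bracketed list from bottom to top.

[1]

PUSH 5  -> [5]
NEG     -> [-5]
PUSH 11 -> [-5, 11]
SUB     -> [-16]
DUP     -> [-16, -16]
DIV     -> [1]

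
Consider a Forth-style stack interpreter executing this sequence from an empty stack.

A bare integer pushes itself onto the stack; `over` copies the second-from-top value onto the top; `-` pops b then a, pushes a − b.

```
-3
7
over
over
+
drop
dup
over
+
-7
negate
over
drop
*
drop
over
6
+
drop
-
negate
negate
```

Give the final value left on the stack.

-10

-3      [-3]
7       [-3, 7]
over    [-3, 7, -3]
over    [-3, 7, -3, 7]
+       [-3, 7, 4]
drop    [-3, 7]
dup     [-3, 7, 7]
over    [-3, 7, 7, 7]
+       [-3, 7, 14]
-7      [-3, 7, 14, -7]
negate  [-3, 7, 14, 7]
over    [-3, 7, 14, 7, 14]
drop    [-3, 7, 14, 7]
*       [-3, 7, 98]
drop    [-3, 7]
over    [-3, 7, -3]
6       [-3, 7, -3, 6]
+       [-3, 7, 3]
drop    [-3, 7]
-       [-10]
negate  [10]
negate  [-10]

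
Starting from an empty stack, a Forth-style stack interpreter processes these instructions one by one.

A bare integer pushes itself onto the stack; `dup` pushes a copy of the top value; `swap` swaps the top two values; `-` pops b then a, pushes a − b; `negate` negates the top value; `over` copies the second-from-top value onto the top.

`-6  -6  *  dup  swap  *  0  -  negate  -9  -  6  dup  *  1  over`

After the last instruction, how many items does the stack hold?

4

-6      [-6]
-6      [-6, -6]
*       [36]
dup     [36, 36]
swap    [36, 36]
*       [1296]
0       [1296, 0]
-       [1296]
negate  [-1296]
-9      [-1296, -9]
-       [-1287]
6       [-1287, 6]
dup     [-1287, 6, 6]
*       [-1287, 36]
1       [-1287, 36, 1]
over    [-1287, 36, 1, 36]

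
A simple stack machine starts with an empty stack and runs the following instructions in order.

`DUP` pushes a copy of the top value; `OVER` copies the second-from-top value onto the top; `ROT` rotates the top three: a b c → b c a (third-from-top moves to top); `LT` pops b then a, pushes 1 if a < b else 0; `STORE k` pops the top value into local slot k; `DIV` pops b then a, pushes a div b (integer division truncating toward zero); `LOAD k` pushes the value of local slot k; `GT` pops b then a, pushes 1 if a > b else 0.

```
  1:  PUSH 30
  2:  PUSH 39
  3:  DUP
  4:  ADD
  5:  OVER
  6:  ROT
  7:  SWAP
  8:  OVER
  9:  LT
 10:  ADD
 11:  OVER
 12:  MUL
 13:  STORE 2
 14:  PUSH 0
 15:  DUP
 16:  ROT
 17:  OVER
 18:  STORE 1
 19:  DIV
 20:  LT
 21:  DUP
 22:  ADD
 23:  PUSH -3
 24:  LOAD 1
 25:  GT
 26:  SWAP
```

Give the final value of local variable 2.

PUSH 30 -> 30
PUSH 39 -> 30 39
DUP     -> 30 39 39
ADD     -> 30 78
OVER    -> 30 78 30
ROT     -> 78 30 30
SWAP    -> 78 30 30
OVER    -> 78 30 30 30
LT      -> 78 30 0
ADD     -> 78 30
OVER    -> 78 30 78
MUL     -> 78 2340
STORE 2 -> 78
PUSH 0  -> 78 0
DUP     -> 78 0 0
ROT     -> 0 0 78
OVER    -> 0 0 78 0
STORE 1 -> 0 0 78
DIV     -> 0 0
LT      -> 0
DUP     -> 0 0
ADD     -> 0
PUSH -3 -> 0 -3
LOAD 1  -> 0 -3 0
GT      -> 0 0
SWAP    -> 0 0

2340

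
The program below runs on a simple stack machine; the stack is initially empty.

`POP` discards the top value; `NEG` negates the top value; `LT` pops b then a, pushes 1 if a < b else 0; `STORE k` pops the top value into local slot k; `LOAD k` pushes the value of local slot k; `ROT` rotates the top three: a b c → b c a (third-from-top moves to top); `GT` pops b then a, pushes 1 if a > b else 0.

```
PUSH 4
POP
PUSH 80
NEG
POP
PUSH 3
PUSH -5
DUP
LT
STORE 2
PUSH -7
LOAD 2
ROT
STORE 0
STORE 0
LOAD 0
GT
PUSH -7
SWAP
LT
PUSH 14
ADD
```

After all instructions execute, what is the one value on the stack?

PUSH 4  → 4
POP     → (empty)
PUSH 80 → 80
NEG     → -80
POP     → (empty)
PUSH 3  → 3
PUSH -5 → 3 -5
DUP     → 3 -5 -5
LT      → 3 0
STORE 2 → 3
PUSH -7 → 3 -7
LOAD 2  → 3 -7 0
ROT     → -7 0 3
STORE 0 → -7 0
STORE 0 → -7
LOAD 0  → -7 0
GT      → 0
PUSH -7 → 0 -7
SWAP    → -7 0
LT      → 1
PUSH 14 → 1 14
ADD     → 15

15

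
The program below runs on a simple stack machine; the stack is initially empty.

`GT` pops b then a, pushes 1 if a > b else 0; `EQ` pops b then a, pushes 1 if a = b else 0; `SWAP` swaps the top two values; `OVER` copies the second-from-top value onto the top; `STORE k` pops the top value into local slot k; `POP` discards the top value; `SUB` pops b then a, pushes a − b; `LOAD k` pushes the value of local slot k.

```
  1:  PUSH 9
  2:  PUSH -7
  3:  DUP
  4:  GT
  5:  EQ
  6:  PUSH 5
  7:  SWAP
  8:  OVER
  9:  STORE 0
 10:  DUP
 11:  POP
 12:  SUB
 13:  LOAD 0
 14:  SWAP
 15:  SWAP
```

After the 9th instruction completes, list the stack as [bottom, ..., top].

PUSH 9  → [9]
PUSH -7 → [9, -7]
DUP     → [9, -7, -7]
GT      → [9, 0]
EQ      → [0]
PUSH 5  → [0, 5]
SWAP    → [5, 0]
OVER    → [5, 0, 5]
STORE 0 → [5, 0]

[5, 0]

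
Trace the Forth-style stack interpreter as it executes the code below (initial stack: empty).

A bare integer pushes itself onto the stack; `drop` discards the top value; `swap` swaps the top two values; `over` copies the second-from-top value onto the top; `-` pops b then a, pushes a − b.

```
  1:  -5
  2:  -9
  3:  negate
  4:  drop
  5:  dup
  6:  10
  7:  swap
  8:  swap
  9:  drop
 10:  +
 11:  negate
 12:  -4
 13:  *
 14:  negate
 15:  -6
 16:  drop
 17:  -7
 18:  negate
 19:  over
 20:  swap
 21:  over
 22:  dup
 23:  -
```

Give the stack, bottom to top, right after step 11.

[10]

-5     -> [-5]
-9     -> [-5, -9]
negate -> [-5, 9]
drop   -> [-5]
dup    -> [-5, -5]
10     -> [-5, -5, 10]
swap   -> [-5, 10, -5]
swap   -> [-5, -5, 10]
drop   -> [-5, -5]
+      -> [-10]
negate -> [10]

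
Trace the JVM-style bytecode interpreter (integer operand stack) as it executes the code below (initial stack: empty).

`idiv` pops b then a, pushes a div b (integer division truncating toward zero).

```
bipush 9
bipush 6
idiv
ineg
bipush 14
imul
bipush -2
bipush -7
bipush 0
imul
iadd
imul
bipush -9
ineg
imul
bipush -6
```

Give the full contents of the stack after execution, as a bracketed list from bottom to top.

bipush 9  -> 9
bipush 6  -> 9 6
idiv      -> 1
ineg      -> -1
bipush 14 -> -1 14
imul      -> -14
bipush -2 -> -14 -2
bipush -7 -> -14 -2 -7
bipush 0  -> -14 -2 -7 0
imul      -> -14 -2 0
iadd      -> -14 -2
imul      -> 28
bipush -9 -> 28 -9
ineg      -> 28 9
imul      -> 252
bipush -6 -> 252 -6

[252, -6]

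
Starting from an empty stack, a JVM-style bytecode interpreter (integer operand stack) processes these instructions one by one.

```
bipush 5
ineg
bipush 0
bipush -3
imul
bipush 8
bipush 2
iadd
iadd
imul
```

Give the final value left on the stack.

-50

bipush 5  -> [5]
ineg      -> [-5]
bipush 0  -> [-5, 0]
bipush -3 -> [-5, 0, -3]
imul      -> [-5, 0]
bipush 8  -> [-5, 0, 8]
bipush 2  -> [-5, 0, 8, 2]
iadd      -> [-5, 0, 10]
iadd      -> [-5, 10]
imul      -> [-50]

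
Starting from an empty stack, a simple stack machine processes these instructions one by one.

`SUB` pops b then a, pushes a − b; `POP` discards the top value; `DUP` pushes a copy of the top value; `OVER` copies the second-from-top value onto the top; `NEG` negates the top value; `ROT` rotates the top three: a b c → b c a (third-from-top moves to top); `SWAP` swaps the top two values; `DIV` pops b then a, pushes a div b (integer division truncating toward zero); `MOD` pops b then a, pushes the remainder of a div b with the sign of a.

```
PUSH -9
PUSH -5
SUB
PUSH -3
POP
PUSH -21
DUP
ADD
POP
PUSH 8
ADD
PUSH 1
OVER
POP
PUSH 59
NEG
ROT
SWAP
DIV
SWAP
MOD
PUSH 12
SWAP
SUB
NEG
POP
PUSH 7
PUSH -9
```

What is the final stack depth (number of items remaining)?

2

PUSH -9   -9
PUSH -5   -9 -5
SUB       -4
PUSH -3   -4 -3
POP       -4
PUSH -21  -4 -21
DUP       -4 -21 -21
ADD       -4 -42
POP       -4
PUSH 8    -4 8
ADD       4
PUSH 1    4 1
OVER      4 1 4
POP       4 1
PUSH 59   4 1 59
NEG       4 1 -59
ROT       1 -59 4
SWAP      1 4 -59
DIV       1 0
SWAP      0 1
MOD       0
PUSH 12   0 12
SWAP      12 0
SUB       12
NEG       -12
POP       (empty)
PUSH 7    7
PUSH -9   7 -9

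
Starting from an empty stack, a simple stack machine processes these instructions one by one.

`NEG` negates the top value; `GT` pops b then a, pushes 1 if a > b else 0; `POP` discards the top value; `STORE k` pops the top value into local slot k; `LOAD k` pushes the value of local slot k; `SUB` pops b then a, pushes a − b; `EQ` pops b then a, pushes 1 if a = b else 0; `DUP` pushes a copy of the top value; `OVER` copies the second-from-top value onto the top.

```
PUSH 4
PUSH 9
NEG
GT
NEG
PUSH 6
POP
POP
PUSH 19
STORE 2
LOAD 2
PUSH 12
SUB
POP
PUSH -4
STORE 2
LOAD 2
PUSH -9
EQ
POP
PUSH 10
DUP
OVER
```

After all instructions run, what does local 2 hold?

PUSH 4  -> [4]
PUSH 9  -> [4, 9]
NEG     -> [4, -9]
GT      -> [1]
NEG     -> [-1]
PUSH 6  -> [-1, 6]
POP     -> [-1]
POP     -> []
PUSH 19 -> [19]
STORE 2 -> []
LOAD 2  -> [19]
PUSH 12 -> [19, 12]
SUB     -> [7]
POP     -> []
PUSH -4 -> [-4]
STORE 2 -> []
LOAD 2  -> [-4]
PUSH -9 -> [-4, -9]
EQ      -> [0]
POP     -> []
PUSH 10 -> [10]
DUP     -> [10, 10]
OVER    -> [10, 10, 10]

-4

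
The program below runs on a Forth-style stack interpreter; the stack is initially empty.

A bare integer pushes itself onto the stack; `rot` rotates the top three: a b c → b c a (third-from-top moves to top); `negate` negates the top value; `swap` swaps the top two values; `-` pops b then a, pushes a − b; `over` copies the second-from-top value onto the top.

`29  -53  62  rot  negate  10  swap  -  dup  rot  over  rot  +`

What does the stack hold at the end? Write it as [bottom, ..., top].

29      29
-53     29 -53
62      29 -53 62
rot     -53 62 29
negate  -53 62 -29
10      -53 62 -29 10
swap    -53 62 10 -29
-       -53 62 39
dup     -53 62 39 39
rot     -53 39 39 62
over    -53 39 39 62 39
rot     -53 39 62 39 39
+       -53 39 62 78

[-53, 39, 62, 78]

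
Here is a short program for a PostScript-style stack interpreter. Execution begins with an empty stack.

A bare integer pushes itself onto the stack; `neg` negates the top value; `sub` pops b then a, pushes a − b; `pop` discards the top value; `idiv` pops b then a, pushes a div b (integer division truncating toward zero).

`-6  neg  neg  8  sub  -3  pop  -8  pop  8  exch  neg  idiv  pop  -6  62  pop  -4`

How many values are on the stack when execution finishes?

2

-6    -6
neg   6
neg   -6
8     -6 8
sub   -14
-3    -14 -3
pop   -14
-8    -14 -8
pop   -14
8     -14 8
exch  8 -14
neg   8 14
idiv  0
pop   (empty)
-6    -6
62    -6 62
pop   -6
-4    -6 -4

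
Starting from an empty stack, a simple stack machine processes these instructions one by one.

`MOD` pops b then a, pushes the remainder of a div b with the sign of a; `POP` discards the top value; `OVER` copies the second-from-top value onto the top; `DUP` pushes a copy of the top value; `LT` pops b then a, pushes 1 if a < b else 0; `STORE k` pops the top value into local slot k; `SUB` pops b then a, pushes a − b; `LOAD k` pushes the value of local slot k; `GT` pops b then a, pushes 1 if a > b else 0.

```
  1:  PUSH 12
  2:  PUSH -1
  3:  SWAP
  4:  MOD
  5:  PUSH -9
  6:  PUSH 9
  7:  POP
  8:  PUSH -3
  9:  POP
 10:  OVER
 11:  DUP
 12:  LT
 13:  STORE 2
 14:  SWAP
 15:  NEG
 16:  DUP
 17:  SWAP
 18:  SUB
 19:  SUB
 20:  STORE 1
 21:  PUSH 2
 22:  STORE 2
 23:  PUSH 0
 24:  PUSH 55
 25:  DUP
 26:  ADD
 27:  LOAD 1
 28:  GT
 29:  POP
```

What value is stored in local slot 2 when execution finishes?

PUSH 12 → 12
PUSH -1 → 12 -1
SWAP    → -1 12
MOD     → -1
PUSH -9 → -1 -9
PUSH 9  → -1 -9 9
POP     → -1 -9
PUSH -3 → -1 -9 -3
POP     → -1 -9
OVER    → -1 -9 -1
DUP     → -1 -9 -1 -1
LT      → -1 -9 0
STORE 2 → -1 -9
SWAP    → -9 -1
NEG     → -9 1
DUP     → -9 1 1
SWAP    → -9 1 1
SUB     → -9 0
SUB     → -9
STORE 1 → (empty)
PUSH 2  → 2
STORE 2 → (empty)
PUSH 0  → 0
PUSH 55 → 0 55
DUP     → 0 55 55
ADD     → 0 110
LOAD 1  → 0 110 -9
GT      → 0 1
POP     → 0

2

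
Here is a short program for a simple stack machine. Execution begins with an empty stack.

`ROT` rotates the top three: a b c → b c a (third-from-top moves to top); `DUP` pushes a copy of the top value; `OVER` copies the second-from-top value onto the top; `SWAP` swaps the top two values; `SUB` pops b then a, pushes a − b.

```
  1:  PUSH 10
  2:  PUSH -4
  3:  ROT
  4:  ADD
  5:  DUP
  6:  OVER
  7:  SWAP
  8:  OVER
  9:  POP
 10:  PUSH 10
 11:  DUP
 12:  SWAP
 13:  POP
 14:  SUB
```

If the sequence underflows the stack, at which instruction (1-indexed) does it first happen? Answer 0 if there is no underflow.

PUSH 10 → [10]
PUSH -4 → [10, -4]
ROT  — needs 3 operands, stack has 2 → underflow

3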